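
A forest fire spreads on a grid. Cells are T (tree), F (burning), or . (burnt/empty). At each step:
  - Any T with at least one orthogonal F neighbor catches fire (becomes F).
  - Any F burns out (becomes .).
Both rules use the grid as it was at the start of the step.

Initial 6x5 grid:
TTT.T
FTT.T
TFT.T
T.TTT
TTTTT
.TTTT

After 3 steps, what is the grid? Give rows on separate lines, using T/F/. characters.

Step 1: 4 trees catch fire, 2 burn out
  FTT.T
  .FT.T
  F.F.T
  T.TTT
  TTTTT
  .TTTT
Step 2: 4 trees catch fire, 4 burn out
  .FT.T
  ..F.T
  ....T
  F.FTT
  TTTTT
  .TTTT
Step 3: 4 trees catch fire, 4 burn out
  ..F.T
  ....T
  ....T
  ...FT
  FTFTT
  .TTTT

..F.T
....T
....T
...FT
FTFTT
.TTTT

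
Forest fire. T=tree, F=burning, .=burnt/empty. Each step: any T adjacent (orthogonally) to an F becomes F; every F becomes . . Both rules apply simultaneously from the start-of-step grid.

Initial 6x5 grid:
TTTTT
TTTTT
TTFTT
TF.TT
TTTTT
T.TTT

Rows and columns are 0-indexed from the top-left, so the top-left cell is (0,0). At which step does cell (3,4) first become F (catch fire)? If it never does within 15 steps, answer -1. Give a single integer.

Step 1: cell (3,4)='T' (+5 fires, +2 burnt)
Step 2: cell (3,4)='T' (+8 fires, +5 burnt)
Step 3: cell (3,4)='F' (+8 fires, +8 burnt)
  -> target ignites at step 3
Step 4: cell (3,4)='.' (+4 fires, +8 burnt)
Step 5: cell (3,4)='.' (+1 fires, +4 burnt)
Step 6: cell (3,4)='.' (+0 fires, +1 burnt)
  fire out at step 6

3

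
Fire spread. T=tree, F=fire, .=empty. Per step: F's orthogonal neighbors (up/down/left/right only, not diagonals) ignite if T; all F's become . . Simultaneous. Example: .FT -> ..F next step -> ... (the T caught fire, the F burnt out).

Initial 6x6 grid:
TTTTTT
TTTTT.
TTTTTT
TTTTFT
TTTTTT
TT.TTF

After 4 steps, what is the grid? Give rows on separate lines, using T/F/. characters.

Step 1: 6 trees catch fire, 2 burn out
  TTTTTT
  TTTTT.
  TTTTFT
  TTTF.F
  TTTTFF
  TT.TF.
Step 2: 6 trees catch fire, 6 burn out
  TTTTTT
  TTTTF.
  TTTF.F
  TTF...
  TTTF..
  TT.F..
Step 3: 5 trees catch fire, 6 burn out
  TTTTFT
  TTTF..
  TTF...
  TF....
  TTF...
  TT....
Step 4: 6 trees catch fire, 5 burn out
  TTTF.F
  TTF...
  TF....
  F.....
  TF....
  TT....

TTTF.F
TTF...
TF....
F.....
TF....
TT....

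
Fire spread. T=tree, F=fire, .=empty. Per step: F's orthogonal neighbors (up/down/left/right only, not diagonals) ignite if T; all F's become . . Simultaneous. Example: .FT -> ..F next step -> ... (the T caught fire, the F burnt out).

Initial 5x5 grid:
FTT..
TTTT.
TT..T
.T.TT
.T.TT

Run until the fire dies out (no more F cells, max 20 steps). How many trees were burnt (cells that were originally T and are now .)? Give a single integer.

Step 1: +2 fires, +1 burnt (F count now 2)
Step 2: +3 fires, +2 burnt (F count now 3)
Step 3: +2 fires, +3 burnt (F count now 2)
Step 4: +2 fires, +2 burnt (F count now 2)
Step 5: +1 fires, +2 burnt (F count now 1)
Step 6: +0 fires, +1 burnt (F count now 0)
Fire out after step 6
Initially T: 15, now '.': 20
Total burnt (originally-T cells now '.'): 10

Answer: 10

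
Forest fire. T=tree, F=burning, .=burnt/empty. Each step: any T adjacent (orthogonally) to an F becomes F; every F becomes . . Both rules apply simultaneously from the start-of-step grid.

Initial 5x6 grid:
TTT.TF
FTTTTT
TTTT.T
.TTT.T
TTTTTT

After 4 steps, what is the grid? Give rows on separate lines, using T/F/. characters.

Step 1: 5 trees catch fire, 2 burn out
  FTT.F.
  .FTTTF
  FTTT.T
  .TTT.T
  TTTTTT
Step 2: 5 trees catch fire, 5 burn out
  .FT...
  ..FTF.
  .FTT.F
  .TTT.T
  TTTTTT
Step 3: 5 trees catch fire, 5 burn out
  ..F...
  ...F..
  ..FT..
  .FTT.F
  TTTTTT
Step 4: 4 trees catch fire, 5 burn out
  ......
  ......
  ...F..
  ..FT..
  TFTTTF

......
......
...F..
..FT..
TFTTTF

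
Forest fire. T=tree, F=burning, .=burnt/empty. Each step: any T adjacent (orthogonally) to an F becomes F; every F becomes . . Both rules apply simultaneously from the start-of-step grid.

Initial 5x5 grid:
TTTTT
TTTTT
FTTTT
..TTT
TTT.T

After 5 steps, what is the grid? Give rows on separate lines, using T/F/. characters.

Step 1: 2 trees catch fire, 1 burn out
  TTTTT
  FTTTT
  .FTTT
  ..TTT
  TTT.T
Step 2: 3 trees catch fire, 2 burn out
  FTTTT
  .FTTT
  ..FTT
  ..TTT
  TTT.T
Step 3: 4 trees catch fire, 3 burn out
  .FTTT
  ..FTT
  ...FT
  ..FTT
  TTT.T
Step 4: 5 trees catch fire, 4 burn out
  ..FTT
  ...FT
  ....F
  ...FT
  TTF.T
Step 5: 4 trees catch fire, 5 burn out
  ...FT
  ....F
  .....
  ....F
  TF..T

...FT
....F
.....
....F
TF..T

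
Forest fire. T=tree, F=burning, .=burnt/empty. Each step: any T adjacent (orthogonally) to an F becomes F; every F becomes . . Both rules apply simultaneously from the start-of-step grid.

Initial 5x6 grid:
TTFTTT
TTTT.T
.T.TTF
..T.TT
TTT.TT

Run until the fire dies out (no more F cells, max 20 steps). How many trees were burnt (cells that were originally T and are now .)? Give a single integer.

Answer: 17

Derivation:
Step 1: +6 fires, +2 burnt (F count now 6)
Step 2: +8 fires, +6 burnt (F count now 8)
Step 3: +3 fires, +8 burnt (F count now 3)
Step 4: +0 fires, +3 burnt (F count now 0)
Fire out after step 4
Initially T: 21, now '.': 26
Total burnt (originally-T cells now '.'): 17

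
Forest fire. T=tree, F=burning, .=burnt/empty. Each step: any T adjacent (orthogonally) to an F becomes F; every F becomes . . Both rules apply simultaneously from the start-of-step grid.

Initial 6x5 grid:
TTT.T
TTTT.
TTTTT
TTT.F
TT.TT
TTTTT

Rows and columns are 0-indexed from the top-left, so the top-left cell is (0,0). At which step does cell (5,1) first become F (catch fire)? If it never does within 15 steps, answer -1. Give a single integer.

Step 1: cell (5,1)='T' (+2 fires, +1 burnt)
Step 2: cell (5,1)='T' (+3 fires, +2 burnt)
Step 3: cell (5,1)='T' (+3 fires, +3 burnt)
Step 4: cell (5,1)='T' (+4 fires, +3 burnt)
Step 5: cell (5,1)='F' (+5 fires, +4 burnt)
  -> target ignites at step 5
Step 6: cell (5,1)='.' (+5 fires, +5 burnt)
Step 7: cell (5,1)='.' (+2 fires, +5 burnt)
Step 8: cell (5,1)='.' (+0 fires, +2 burnt)
  fire out at step 8

5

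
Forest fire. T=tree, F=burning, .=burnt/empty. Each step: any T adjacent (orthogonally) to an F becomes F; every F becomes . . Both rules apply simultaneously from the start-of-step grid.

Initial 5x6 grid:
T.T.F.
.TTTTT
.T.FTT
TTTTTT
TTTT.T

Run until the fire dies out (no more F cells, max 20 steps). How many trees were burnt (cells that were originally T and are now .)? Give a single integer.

Answer: 20

Derivation:
Step 1: +4 fires, +2 burnt (F count now 4)
Step 2: +6 fires, +4 burnt (F count now 6)
Step 3: +5 fires, +6 burnt (F count now 5)
Step 4: +4 fires, +5 burnt (F count now 4)
Step 5: +1 fires, +4 burnt (F count now 1)
Step 6: +0 fires, +1 burnt (F count now 0)
Fire out after step 6
Initially T: 21, now '.': 29
Total burnt (originally-T cells now '.'): 20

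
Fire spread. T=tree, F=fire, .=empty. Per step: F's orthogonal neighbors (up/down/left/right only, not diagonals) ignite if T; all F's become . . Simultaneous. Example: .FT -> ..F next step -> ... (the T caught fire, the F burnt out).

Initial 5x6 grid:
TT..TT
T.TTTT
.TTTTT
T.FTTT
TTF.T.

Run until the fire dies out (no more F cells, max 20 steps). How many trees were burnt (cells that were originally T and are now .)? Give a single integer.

Answer: 18

Derivation:
Step 1: +3 fires, +2 burnt (F count now 3)
Step 2: +5 fires, +3 burnt (F count now 5)
Step 3: +5 fires, +5 burnt (F count now 5)
Step 4: +2 fires, +5 burnt (F count now 2)
Step 5: +2 fires, +2 burnt (F count now 2)
Step 6: +1 fires, +2 burnt (F count now 1)
Step 7: +0 fires, +1 burnt (F count now 0)
Fire out after step 7
Initially T: 21, now '.': 27
Total burnt (originally-T cells now '.'): 18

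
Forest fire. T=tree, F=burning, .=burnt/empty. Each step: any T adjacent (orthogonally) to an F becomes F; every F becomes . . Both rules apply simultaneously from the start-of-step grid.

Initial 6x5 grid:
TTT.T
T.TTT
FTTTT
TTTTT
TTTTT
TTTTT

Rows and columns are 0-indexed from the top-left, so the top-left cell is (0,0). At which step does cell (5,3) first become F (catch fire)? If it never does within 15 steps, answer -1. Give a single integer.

Step 1: cell (5,3)='T' (+3 fires, +1 burnt)
Step 2: cell (5,3)='T' (+4 fires, +3 burnt)
Step 3: cell (5,3)='T' (+6 fires, +4 burnt)
Step 4: cell (5,3)='T' (+6 fires, +6 burnt)
Step 5: cell (5,3)='T' (+4 fires, +6 burnt)
Step 6: cell (5,3)='F' (+3 fires, +4 burnt)
  -> target ignites at step 6
Step 7: cell (5,3)='.' (+1 fires, +3 burnt)
Step 8: cell (5,3)='.' (+0 fires, +1 burnt)
  fire out at step 8

6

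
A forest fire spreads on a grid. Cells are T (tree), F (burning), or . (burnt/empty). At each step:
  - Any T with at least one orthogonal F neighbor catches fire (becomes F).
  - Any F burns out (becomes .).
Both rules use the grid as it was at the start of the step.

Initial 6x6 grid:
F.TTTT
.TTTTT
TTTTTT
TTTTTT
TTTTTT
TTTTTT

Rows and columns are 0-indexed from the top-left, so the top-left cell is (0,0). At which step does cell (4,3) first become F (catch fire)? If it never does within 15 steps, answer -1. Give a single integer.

Step 1: cell (4,3)='T' (+0 fires, +1 burnt)
  fire out at step 1
Target never catches fire within 15 steps

-1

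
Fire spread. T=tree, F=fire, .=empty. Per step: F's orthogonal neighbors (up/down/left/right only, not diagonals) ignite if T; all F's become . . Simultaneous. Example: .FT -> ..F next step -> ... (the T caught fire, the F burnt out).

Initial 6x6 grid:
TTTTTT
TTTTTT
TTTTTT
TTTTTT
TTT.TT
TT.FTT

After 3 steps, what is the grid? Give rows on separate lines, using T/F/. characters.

Step 1: 1 trees catch fire, 1 burn out
  TTTTTT
  TTTTTT
  TTTTTT
  TTTTTT
  TTT.TT
  TT..FT
Step 2: 2 trees catch fire, 1 burn out
  TTTTTT
  TTTTTT
  TTTTTT
  TTTTTT
  TTT.FT
  TT...F
Step 3: 2 trees catch fire, 2 burn out
  TTTTTT
  TTTTTT
  TTTTTT
  TTTTFT
  TTT..F
  TT....

TTTTTT
TTTTTT
TTTTTT
TTTTFT
TTT..F
TT....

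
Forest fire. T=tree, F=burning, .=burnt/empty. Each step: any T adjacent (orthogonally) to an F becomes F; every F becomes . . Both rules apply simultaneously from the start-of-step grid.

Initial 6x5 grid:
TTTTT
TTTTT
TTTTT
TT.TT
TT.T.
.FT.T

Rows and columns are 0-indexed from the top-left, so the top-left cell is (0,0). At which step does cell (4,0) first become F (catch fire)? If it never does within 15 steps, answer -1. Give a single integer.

Step 1: cell (4,0)='T' (+2 fires, +1 burnt)
Step 2: cell (4,0)='F' (+2 fires, +2 burnt)
  -> target ignites at step 2
Step 3: cell (4,0)='.' (+2 fires, +2 burnt)
Step 4: cell (4,0)='.' (+3 fires, +2 burnt)
Step 5: cell (4,0)='.' (+4 fires, +3 burnt)
Step 6: cell (4,0)='.' (+5 fires, +4 burnt)
Step 7: cell (4,0)='.' (+4 fires, +5 burnt)
Step 8: cell (4,0)='.' (+1 fires, +4 burnt)
Step 9: cell (4,0)='.' (+0 fires, +1 burnt)
  fire out at step 9

2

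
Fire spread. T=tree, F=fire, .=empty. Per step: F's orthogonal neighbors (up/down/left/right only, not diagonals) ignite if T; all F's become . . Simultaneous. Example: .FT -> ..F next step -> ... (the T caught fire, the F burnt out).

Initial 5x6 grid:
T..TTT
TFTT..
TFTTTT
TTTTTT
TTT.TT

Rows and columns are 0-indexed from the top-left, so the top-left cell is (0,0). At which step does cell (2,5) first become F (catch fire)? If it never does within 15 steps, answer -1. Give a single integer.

Step 1: cell (2,5)='T' (+5 fires, +2 burnt)
Step 2: cell (2,5)='T' (+6 fires, +5 burnt)
Step 3: cell (2,5)='T' (+5 fires, +6 burnt)
Step 4: cell (2,5)='F' (+3 fires, +5 burnt)
  -> target ignites at step 4
Step 5: cell (2,5)='.' (+3 fires, +3 burnt)
Step 6: cell (2,5)='.' (+1 fires, +3 burnt)
Step 7: cell (2,5)='.' (+0 fires, +1 burnt)
  fire out at step 7

4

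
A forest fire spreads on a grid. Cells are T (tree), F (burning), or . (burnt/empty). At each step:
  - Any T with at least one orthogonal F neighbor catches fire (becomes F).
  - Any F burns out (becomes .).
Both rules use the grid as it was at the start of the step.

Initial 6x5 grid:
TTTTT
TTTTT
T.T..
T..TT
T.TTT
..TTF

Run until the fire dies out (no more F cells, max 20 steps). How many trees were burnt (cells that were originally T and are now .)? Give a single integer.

Answer: 7

Derivation:
Step 1: +2 fires, +1 burnt (F count now 2)
Step 2: +3 fires, +2 burnt (F count now 3)
Step 3: +2 fires, +3 burnt (F count now 2)
Step 4: +0 fires, +2 burnt (F count now 0)
Fire out after step 4
Initially T: 21, now '.': 16
Total burnt (originally-T cells now '.'): 7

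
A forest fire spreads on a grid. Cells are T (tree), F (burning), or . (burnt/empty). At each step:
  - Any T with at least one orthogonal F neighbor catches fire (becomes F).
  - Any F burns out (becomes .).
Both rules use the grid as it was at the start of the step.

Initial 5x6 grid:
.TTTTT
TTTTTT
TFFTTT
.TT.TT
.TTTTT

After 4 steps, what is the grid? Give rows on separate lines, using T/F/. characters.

Step 1: 6 trees catch fire, 2 burn out
  .TTTTT
  TFFTTT
  F..FTT
  .FF.TT
  .TTTTT
Step 2: 7 trees catch fire, 6 burn out
  .FFTTT
  F..FTT
  ....FT
  ....TT
  .FFTTT
Step 3: 5 trees catch fire, 7 burn out
  ...FTT
  ....FT
  .....F
  ....FT
  ...FTT
Step 4: 4 trees catch fire, 5 burn out
  ....FT
  .....F
  ......
  .....F
  ....FT

....FT
.....F
......
.....F
....FT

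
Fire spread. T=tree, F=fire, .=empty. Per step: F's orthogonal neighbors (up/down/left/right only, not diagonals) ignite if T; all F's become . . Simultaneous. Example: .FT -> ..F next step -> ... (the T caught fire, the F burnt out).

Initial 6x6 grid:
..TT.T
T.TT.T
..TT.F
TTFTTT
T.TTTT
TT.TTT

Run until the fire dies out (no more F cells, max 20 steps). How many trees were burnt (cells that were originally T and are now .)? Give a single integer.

Answer: 23

Derivation:
Step 1: +6 fires, +2 burnt (F count now 6)
Step 2: +7 fires, +6 burnt (F count now 7)
Step 3: +6 fires, +7 burnt (F count now 6)
Step 4: +3 fires, +6 burnt (F count now 3)
Step 5: +1 fires, +3 burnt (F count now 1)
Step 6: +0 fires, +1 burnt (F count now 0)
Fire out after step 6
Initially T: 24, now '.': 35
Total burnt (originally-T cells now '.'): 23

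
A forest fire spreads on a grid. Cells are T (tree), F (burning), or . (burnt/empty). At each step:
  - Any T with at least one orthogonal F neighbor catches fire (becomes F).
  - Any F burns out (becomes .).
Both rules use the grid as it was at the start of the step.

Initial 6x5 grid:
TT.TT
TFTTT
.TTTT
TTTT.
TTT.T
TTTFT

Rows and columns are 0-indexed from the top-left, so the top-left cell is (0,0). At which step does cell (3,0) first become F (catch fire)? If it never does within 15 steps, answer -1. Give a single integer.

Step 1: cell (3,0)='T' (+6 fires, +2 burnt)
Step 2: cell (3,0)='T' (+7 fires, +6 burnt)
Step 3: cell (3,0)='F' (+7 fires, +7 burnt)
  -> target ignites at step 3
Step 4: cell (3,0)='.' (+4 fires, +7 burnt)
Step 5: cell (3,0)='.' (+0 fires, +4 burnt)
  fire out at step 5

3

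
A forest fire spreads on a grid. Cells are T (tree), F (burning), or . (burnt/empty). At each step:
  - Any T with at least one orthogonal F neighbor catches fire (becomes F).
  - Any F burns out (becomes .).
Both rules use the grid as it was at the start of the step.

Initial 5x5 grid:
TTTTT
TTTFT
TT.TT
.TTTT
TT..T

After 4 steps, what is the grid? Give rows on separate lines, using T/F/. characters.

Step 1: 4 trees catch fire, 1 burn out
  TTTFT
  TTF.F
  TT.FT
  .TTTT
  TT..T
Step 2: 5 trees catch fire, 4 burn out
  TTF.F
  TF...
  TT..F
  .TTFT
  TT..T
Step 3: 5 trees catch fire, 5 burn out
  TF...
  F....
  TF...
  .TF.F
  TT..T
Step 4: 4 trees catch fire, 5 burn out
  F....
  .....
  F....
  .F...
  TT..F

F....
.....
F....
.F...
TT..F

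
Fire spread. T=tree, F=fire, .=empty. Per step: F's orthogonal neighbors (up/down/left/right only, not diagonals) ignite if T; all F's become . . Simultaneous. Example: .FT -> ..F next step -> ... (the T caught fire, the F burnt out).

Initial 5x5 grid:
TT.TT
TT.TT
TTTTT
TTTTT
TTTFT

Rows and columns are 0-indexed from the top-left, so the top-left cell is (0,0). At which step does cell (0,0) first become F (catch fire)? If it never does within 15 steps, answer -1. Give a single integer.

Step 1: cell (0,0)='T' (+3 fires, +1 burnt)
Step 2: cell (0,0)='T' (+4 fires, +3 burnt)
Step 3: cell (0,0)='T' (+5 fires, +4 burnt)
Step 4: cell (0,0)='T' (+4 fires, +5 burnt)
Step 5: cell (0,0)='T' (+3 fires, +4 burnt)
Step 6: cell (0,0)='T' (+2 fires, +3 burnt)
Step 7: cell (0,0)='F' (+1 fires, +2 burnt)
  -> target ignites at step 7
Step 8: cell (0,0)='.' (+0 fires, +1 burnt)
  fire out at step 8

7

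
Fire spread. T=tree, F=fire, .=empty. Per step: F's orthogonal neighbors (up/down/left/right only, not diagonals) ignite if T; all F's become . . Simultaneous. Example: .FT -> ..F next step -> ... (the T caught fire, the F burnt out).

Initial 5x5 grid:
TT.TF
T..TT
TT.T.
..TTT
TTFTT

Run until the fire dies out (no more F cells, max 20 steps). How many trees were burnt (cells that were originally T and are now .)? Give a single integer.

Step 1: +5 fires, +2 burnt (F count now 5)
Step 2: +4 fires, +5 burnt (F count now 4)
Step 3: +2 fires, +4 burnt (F count now 2)
Step 4: +0 fires, +2 burnt (F count now 0)
Fire out after step 4
Initially T: 16, now '.': 20
Total burnt (originally-T cells now '.'): 11

Answer: 11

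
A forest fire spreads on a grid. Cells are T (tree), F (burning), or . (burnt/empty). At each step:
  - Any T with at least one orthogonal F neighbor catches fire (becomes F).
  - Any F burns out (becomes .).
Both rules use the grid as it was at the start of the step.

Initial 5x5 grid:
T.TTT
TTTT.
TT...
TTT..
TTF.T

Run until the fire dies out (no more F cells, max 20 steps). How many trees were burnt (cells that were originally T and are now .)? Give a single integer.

Answer: 15

Derivation:
Step 1: +2 fires, +1 burnt (F count now 2)
Step 2: +2 fires, +2 burnt (F count now 2)
Step 3: +2 fires, +2 burnt (F count now 2)
Step 4: +2 fires, +2 burnt (F count now 2)
Step 5: +2 fires, +2 burnt (F count now 2)
Step 6: +3 fires, +2 burnt (F count now 3)
Step 7: +1 fires, +3 burnt (F count now 1)
Step 8: +1 fires, +1 burnt (F count now 1)
Step 9: +0 fires, +1 burnt (F count now 0)
Fire out after step 9
Initially T: 16, now '.': 24
Total burnt (originally-T cells now '.'): 15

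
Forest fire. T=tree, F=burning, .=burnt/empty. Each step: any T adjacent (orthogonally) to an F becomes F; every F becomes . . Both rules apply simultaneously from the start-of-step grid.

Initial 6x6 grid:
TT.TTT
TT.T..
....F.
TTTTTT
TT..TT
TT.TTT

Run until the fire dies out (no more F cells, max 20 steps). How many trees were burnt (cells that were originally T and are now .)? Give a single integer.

Step 1: +1 fires, +1 burnt (F count now 1)
Step 2: +3 fires, +1 burnt (F count now 3)
Step 3: +3 fires, +3 burnt (F count now 3)
Step 4: +3 fires, +3 burnt (F count now 3)
Step 5: +2 fires, +3 burnt (F count now 2)
Step 6: +2 fires, +2 burnt (F count now 2)
Step 7: +1 fires, +2 burnt (F count now 1)
Step 8: +0 fires, +1 burnt (F count now 0)
Fire out after step 8
Initially T: 23, now '.': 28
Total burnt (originally-T cells now '.'): 15

Answer: 15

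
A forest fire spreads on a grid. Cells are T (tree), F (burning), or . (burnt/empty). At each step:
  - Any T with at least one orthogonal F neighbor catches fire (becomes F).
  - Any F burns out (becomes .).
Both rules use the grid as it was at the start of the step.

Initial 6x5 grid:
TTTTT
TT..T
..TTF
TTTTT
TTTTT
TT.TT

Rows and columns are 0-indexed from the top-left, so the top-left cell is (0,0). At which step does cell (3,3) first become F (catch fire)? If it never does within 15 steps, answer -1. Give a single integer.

Step 1: cell (3,3)='T' (+3 fires, +1 burnt)
Step 2: cell (3,3)='F' (+4 fires, +3 burnt)
  -> target ignites at step 2
Step 3: cell (3,3)='.' (+4 fires, +4 burnt)
Step 4: cell (3,3)='.' (+4 fires, +4 burnt)
Step 5: cell (3,3)='.' (+3 fires, +4 burnt)
Step 6: cell (3,3)='.' (+4 fires, +3 burnt)
Step 7: cell (3,3)='.' (+2 fires, +4 burnt)
Step 8: cell (3,3)='.' (+0 fires, +2 burnt)
  fire out at step 8

2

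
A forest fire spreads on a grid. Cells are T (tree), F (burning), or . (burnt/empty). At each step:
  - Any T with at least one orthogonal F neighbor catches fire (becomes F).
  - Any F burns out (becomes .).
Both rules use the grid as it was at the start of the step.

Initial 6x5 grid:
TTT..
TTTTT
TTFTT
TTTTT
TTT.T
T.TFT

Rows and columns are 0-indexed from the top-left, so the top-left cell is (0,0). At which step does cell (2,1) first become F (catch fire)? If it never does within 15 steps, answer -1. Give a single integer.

Step 1: cell (2,1)='F' (+6 fires, +2 burnt)
  -> target ignites at step 1
Step 2: cell (2,1)='.' (+9 fires, +6 burnt)
Step 3: cell (2,1)='.' (+6 fires, +9 burnt)
Step 4: cell (2,1)='.' (+2 fires, +6 burnt)
Step 5: cell (2,1)='.' (+1 fires, +2 burnt)
Step 6: cell (2,1)='.' (+0 fires, +1 burnt)
  fire out at step 6

1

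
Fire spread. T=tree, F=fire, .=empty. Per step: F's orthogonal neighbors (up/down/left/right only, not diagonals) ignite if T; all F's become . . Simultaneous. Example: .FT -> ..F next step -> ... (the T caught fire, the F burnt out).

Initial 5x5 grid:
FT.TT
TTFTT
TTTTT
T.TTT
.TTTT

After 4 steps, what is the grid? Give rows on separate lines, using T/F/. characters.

Step 1: 5 trees catch fire, 2 burn out
  .F.TT
  FF.FT
  TTFTT
  T.TTT
  .TTTT
Step 2: 6 trees catch fire, 5 burn out
  ...FT
  ....F
  FF.FT
  T.FTT
  .TTTT
Step 3: 5 trees catch fire, 6 burn out
  ....F
  .....
  ....F
  F..FT
  .TFTT
Step 4: 3 trees catch fire, 5 burn out
  .....
  .....
  .....
  ....F
  .F.FT

.....
.....
.....
....F
.F.FT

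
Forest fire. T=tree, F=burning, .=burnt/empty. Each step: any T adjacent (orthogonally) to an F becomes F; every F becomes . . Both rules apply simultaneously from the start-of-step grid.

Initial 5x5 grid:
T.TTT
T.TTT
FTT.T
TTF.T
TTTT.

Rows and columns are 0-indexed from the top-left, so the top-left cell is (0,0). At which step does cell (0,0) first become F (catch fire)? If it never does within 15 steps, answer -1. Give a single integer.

Step 1: cell (0,0)='T' (+6 fires, +2 burnt)
Step 2: cell (0,0)='F' (+5 fires, +6 burnt)
  -> target ignites at step 2
Step 3: cell (0,0)='.' (+2 fires, +5 burnt)
Step 4: cell (0,0)='.' (+2 fires, +2 burnt)
Step 5: cell (0,0)='.' (+2 fires, +2 burnt)
Step 6: cell (0,0)='.' (+1 fires, +2 burnt)
Step 7: cell (0,0)='.' (+0 fires, +1 burnt)
  fire out at step 7

2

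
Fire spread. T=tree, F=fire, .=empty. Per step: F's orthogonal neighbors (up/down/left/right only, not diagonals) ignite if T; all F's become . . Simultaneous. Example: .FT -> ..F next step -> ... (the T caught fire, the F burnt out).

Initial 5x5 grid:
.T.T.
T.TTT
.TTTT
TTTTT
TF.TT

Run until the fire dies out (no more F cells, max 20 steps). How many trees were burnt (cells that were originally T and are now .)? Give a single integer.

Step 1: +2 fires, +1 burnt (F count now 2)
Step 2: +3 fires, +2 burnt (F count now 3)
Step 3: +2 fires, +3 burnt (F count now 2)
Step 4: +4 fires, +2 burnt (F count now 4)
Step 5: +3 fires, +4 burnt (F count now 3)
Step 6: +2 fires, +3 burnt (F count now 2)
Step 7: +0 fires, +2 burnt (F count now 0)
Fire out after step 7
Initially T: 18, now '.': 23
Total burnt (originally-T cells now '.'): 16

Answer: 16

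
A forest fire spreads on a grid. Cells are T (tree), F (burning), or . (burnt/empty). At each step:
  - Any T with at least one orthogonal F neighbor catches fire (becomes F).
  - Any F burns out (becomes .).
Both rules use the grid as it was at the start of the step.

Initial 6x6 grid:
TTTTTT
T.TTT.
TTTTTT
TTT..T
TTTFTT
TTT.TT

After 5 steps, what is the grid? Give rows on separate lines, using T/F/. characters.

Step 1: 2 trees catch fire, 1 burn out
  TTTTTT
  T.TTT.
  TTTTTT
  TTT..T
  TTF.FT
  TTT.TT
Step 2: 5 trees catch fire, 2 burn out
  TTTTTT
  T.TTT.
  TTTTTT
  TTF..T
  TF...F
  TTF.FT
Step 3: 6 trees catch fire, 5 burn out
  TTTTTT
  T.TTT.
  TTFTTT
  TF...F
  F.....
  TF...F
Step 4: 6 trees catch fire, 6 burn out
  TTTTTT
  T.FTT.
  TF.FTF
  F.....
  ......
  F.....
Step 5: 4 trees catch fire, 6 burn out
  TTFTTT
  T..FT.
  F...F.
  ......
  ......
  ......

TTFTTT
T..FT.
F...F.
......
......
......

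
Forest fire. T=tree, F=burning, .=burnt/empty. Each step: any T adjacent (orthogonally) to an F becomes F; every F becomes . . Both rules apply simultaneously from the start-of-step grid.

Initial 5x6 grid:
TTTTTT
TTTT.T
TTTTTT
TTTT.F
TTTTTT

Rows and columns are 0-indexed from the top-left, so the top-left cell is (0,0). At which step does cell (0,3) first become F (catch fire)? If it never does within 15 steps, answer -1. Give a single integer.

Step 1: cell (0,3)='T' (+2 fires, +1 burnt)
Step 2: cell (0,3)='T' (+3 fires, +2 burnt)
Step 3: cell (0,3)='T' (+3 fires, +3 burnt)
Step 4: cell (0,3)='T' (+5 fires, +3 burnt)
Step 5: cell (0,3)='F' (+5 fires, +5 burnt)
  -> target ignites at step 5
Step 6: cell (0,3)='.' (+5 fires, +5 burnt)
Step 7: cell (0,3)='.' (+3 fires, +5 burnt)
Step 8: cell (0,3)='.' (+1 fires, +3 burnt)
Step 9: cell (0,3)='.' (+0 fires, +1 burnt)
  fire out at step 9

5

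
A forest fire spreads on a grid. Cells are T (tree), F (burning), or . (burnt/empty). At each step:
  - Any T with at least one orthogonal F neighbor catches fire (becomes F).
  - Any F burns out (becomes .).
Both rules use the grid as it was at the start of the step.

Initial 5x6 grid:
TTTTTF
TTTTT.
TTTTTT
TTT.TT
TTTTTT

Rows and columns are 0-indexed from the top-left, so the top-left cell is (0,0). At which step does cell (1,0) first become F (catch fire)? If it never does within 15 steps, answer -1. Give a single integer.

Step 1: cell (1,0)='T' (+1 fires, +1 burnt)
Step 2: cell (1,0)='T' (+2 fires, +1 burnt)
Step 3: cell (1,0)='T' (+3 fires, +2 burnt)
Step 4: cell (1,0)='T' (+5 fires, +3 burnt)
Step 5: cell (1,0)='T' (+5 fires, +5 burnt)
Step 6: cell (1,0)='F' (+5 fires, +5 burnt)
  -> target ignites at step 6
Step 7: cell (1,0)='.' (+3 fires, +5 burnt)
Step 8: cell (1,0)='.' (+2 fires, +3 burnt)
Step 9: cell (1,0)='.' (+1 fires, +2 burnt)
Step 10: cell (1,0)='.' (+0 fires, +1 burnt)
  fire out at step 10

6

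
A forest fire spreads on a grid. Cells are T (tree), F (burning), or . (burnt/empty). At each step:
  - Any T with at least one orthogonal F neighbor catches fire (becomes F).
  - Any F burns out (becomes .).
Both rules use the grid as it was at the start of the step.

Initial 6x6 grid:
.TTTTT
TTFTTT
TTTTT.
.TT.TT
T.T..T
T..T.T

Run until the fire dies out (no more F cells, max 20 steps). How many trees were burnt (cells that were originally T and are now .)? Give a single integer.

Answer: 22

Derivation:
Step 1: +4 fires, +1 burnt (F count now 4)
Step 2: +7 fires, +4 burnt (F count now 7)
Step 3: +6 fires, +7 burnt (F count now 6)
Step 4: +2 fires, +6 burnt (F count now 2)
Step 5: +1 fires, +2 burnt (F count now 1)
Step 6: +1 fires, +1 burnt (F count now 1)
Step 7: +1 fires, +1 burnt (F count now 1)
Step 8: +0 fires, +1 burnt (F count now 0)
Fire out after step 8
Initially T: 25, now '.': 33
Total burnt (originally-T cells now '.'): 22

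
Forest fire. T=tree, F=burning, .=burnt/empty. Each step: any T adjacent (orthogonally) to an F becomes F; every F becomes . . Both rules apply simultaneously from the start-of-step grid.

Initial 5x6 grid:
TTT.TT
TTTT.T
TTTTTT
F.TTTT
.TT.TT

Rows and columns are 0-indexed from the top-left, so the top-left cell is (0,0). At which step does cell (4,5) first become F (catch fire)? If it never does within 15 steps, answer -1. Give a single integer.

Step 1: cell (4,5)='T' (+1 fires, +1 burnt)
Step 2: cell (4,5)='T' (+2 fires, +1 burnt)
Step 3: cell (4,5)='T' (+3 fires, +2 burnt)
Step 4: cell (4,5)='T' (+4 fires, +3 burnt)
Step 5: cell (4,5)='T' (+5 fires, +4 burnt)
Step 6: cell (4,5)='T' (+3 fires, +5 burnt)
Step 7: cell (4,5)='T' (+3 fires, +3 burnt)
Step 8: cell (4,5)='F' (+2 fires, +3 burnt)
  -> target ignites at step 8
Step 9: cell (4,5)='.' (+1 fires, +2 burnt)
Step 10: cell (4,5)='.' (+0 fires, +1 burnt)
  fire out at step 10

8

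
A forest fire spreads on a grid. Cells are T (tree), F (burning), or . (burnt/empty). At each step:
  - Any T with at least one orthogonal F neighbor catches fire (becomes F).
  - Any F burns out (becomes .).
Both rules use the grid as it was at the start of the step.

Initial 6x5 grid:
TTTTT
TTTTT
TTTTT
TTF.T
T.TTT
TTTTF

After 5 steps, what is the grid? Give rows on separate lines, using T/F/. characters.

Step 1: 5 trees catch fire, 2 burn out
  TTTTT
  TTTTT
  TTFTT
  TF..T
  T.FTF
  TTTF.
Step 2: 7 trees catch fire, 5 burn out
  TTTTT
  TTFTT
  TF.FT
  F...F
  T..F.
  TTF..
Step 3: 7 trees catch fire, 7 burn out
  TTFTT
  TF.FT
  F...F
  .....
  F....
  TF...
Step 4: 5 trees catch fire, 7 burn out
  TF.FT
  F...F
  .....
  .....
  .....
  F....
Step 5: 2 trees catch fire, 5 burn out
  F...F
  .....
  .....
  .....
  .....
  .....

F...F
.....
.....
.....
.....
.....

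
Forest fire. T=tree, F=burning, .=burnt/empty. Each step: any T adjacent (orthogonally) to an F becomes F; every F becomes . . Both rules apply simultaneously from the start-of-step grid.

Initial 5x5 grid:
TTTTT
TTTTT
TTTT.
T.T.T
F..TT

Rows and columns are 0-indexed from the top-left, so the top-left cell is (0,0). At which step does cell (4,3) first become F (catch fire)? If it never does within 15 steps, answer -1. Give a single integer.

Step 1: cell (4,3)='T' (+1 fires, +1 burnt)
Step 2: cell (4,3)='T' (+1 fires, +1 burnt)
Step 3: cell (4,3)='T' (+2 fires, +1 burnt)
Step 4: cell (4,3)='T' (+3 fires, +2 burnt)
Step 5: cell (4,3)='T' (+4 fires, +3 burnt)
Step 6: cell (4,3)='T' (+2 fires, +4 burnt)
Step 7: cell (4,3)='T' (+2 fires, +2 burnt)
Step 8: cell (4,3)='T' (+1 fires, +2 burnt)
Step 9: cell (4,3)='T' (+0 fires, +1 burnt)
  fire out at step 9
Target never catches fire within 15 steps

-1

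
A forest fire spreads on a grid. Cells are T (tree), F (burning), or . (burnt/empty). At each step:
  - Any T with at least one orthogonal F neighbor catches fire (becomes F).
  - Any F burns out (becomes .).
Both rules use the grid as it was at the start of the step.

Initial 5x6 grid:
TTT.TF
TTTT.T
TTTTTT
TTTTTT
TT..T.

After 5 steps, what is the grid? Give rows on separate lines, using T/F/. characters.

Step 1: 2 trees catch fire, 1 burn out
  TTT.F.
  TTTT.F
  TTTTTT
  TTTTTT
  TT..T.
Step 2: 1 trees catch fire, 2 burn out
  TTT...
  TTTT..
  TTTTTF
  TTTTTT
  TT..T.
Step 3: 2 trees catch fire, 1 burn out
  TTT...
  TTTT..
  TTTTF.
  TTTTTF
  TT..T.
Step 4: 2 trees catch fire, 2 burn out
  TTT...
  TTTT..
  TTTF..
  TTTTF.
  TT..T.
Step 5: 4 trees catch fire, 2 burn out
  TTT...
  TTTF..
  TTF...
  TTTF..
  TT..F.

TTT...
TTTF..
TTF...
TTTF..
TT..F.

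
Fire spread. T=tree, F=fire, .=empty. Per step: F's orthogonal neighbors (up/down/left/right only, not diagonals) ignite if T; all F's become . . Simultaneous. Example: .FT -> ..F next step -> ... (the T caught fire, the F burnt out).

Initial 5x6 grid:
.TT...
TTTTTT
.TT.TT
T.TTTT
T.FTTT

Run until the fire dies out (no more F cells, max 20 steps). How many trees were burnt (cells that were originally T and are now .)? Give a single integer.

Step 1: +2 fires, +1 burnt (F count now 2)
Step 2: +3 fires, +2 burnt (F count now 3)
Step 3: +4 fires, +3 burnt (F count now 4)
Step 4: +5 fires, +4 burnt (F count now 5)
Step 5: +4 fires, +5 burnt (F count now 4)
Step 6: +1 fires, +4 burnt (F count now 1)
Step 7: +0 fires, +1 burnt (F count now 0)
Fire out after step 7
Initially T: 21, now '.': 28
Total burnt (originally-T cells now '.'): 19

Answer: 19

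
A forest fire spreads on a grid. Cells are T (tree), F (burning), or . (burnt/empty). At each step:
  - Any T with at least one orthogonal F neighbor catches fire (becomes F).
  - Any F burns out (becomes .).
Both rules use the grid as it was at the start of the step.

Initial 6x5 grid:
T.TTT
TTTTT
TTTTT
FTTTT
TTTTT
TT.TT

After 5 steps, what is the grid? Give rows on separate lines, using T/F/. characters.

Step 1: 3 trees catch fire, 1 burn out
  T.TTT
  TTTTT
  FTTTT
  .FTTT
  FTTTT
  TT.TT
Step 2: 5 trees catch fire, 3 burn out
  T.TTT
  FTTTT
  .FTTT
  ..FTT
  .FTTT
  FT.TT
Step 3: 6 trees catch fire, 5 burn out
  F.TTT
  .FTTT
  ..FTT
  ...FT
  ..FTT
  .F.TT
Step 4: 4 trees catch fire, 6 burn out
  ..TTT
  ..FTT
  ...FT
  ....F
  ...FT
  ...TT
Step 5: 5 trees catch fire, 4 burn out
  ..FTT
  ...FT
  ....F
  .....
  ....F
  ...FT

..FTT
...FT
....F
.....
....F
...FT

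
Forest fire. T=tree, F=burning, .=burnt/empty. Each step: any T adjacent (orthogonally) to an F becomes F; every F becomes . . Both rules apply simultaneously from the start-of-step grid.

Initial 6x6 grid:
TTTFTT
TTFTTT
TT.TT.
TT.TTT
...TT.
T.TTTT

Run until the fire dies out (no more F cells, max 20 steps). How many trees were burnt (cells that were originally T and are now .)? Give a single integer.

Answer: 25

Derivation:
Step 1: +4 fires, +2 burnt (F count now 4)
Step 2: +6 fires, +4 burnt (F count now 6)
Step 3: +6 fires, +6 burnt (F count now 6)
Step 4: +3 fires, +6 burnt (F count now 3)
Step 5: +3 fires, +3 burnt (F count now 3)
Step 6: +2 fires, +3 burnt (F count now 2)
Step 7: +1 fires, +2 burnt (F count now 1)
Step 8: +0 fires, +1 burnt (F count now 0)
Fire out after step 8
Initially T: 26, now '.': 35
Total burnt (originally-T cells now '.'): 25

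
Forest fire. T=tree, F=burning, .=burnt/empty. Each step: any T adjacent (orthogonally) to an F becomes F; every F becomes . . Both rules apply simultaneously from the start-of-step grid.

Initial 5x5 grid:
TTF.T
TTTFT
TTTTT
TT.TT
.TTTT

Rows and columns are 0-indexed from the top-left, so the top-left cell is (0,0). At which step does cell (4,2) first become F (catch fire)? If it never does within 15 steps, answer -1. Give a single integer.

Step 1: cell (4,2)='T' (+4 fires, +2 burnt)
Step 2: cell (4,2)='T' (+6 fires, +4 burnt)
Step 3: cell (4,2)='T' (+4 fires, +6 burnt)
Step 4: cell (4,2)='F' (+4 fires, +4 burnt)
  -> target ignites at step 4
Step 5: cell (4,2)='.' (+2 fires, +4 burnt)
Step 6: cell (4,2)='.' (+0 fires, +2 burnt)
  fire out at step 6

4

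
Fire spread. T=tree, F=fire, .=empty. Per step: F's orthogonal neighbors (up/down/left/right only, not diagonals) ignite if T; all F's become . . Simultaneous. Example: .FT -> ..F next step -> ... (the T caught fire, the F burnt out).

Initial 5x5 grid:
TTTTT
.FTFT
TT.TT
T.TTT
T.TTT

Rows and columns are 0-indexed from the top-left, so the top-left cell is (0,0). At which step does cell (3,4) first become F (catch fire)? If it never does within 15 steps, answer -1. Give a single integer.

Step 1: cell (3,4)='T' (+6 fires, +2 burnt)
Step 2: cell (3,4)='T' (+6 fires, +6 burnt)
Step 3: cell (3,4)='F' (+4 fires, +6 burnt)
  -> target ignites at step 3
Step 4: cell (3,4)='.' (+3 fires, +4 burnt)
Step 5: cell (3,4)='.' (+0 fires, +3 burnt)
  fire out at step 5

3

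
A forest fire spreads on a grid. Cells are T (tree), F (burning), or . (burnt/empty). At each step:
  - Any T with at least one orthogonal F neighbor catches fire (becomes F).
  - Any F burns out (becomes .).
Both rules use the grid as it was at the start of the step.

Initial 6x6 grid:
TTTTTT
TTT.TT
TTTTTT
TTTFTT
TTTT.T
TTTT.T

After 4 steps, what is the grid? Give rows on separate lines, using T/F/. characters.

Step 1: 4 trees catch fire, 1 burn out
  TTTTTT
  TTT.TT
  TTTFTT
  TTF.FT
  TTTF.T
  TTTT.T
Step 2: 6 trees catch fire, 4 burn out
  TTTTTT
  TTT.TT
  TTF.FT
  TF...F
  TTF..T
  TTTF.T
Step 3: 8 trees catch fire, 6 burn out
  TTTTTT
  TTF.FT
  TF...F
  F.....
  TF...F
  TTF..T
Step 4: 8 trees catch fire, 8 burn out
  TTFTFT
  TF...F
  F.....
  ......
  F.....
  TF...F

TTFTFT
TF...F
F.....
......
F.....
TF...F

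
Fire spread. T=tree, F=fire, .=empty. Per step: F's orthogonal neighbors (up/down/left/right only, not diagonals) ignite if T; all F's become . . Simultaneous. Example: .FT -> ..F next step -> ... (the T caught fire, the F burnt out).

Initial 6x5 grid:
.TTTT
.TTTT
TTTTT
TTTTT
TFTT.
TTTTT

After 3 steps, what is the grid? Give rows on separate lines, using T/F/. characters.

Step 1: 4 trees catch fire, 1 burn out
  .TTTT
  .TTTT
  TTTTT
  TFTTT
  F.FT.
  TFTTT
Step 2: 6 trees catch fire, 4 burn out
  .TTTT
  .TTTT
  TFTTT
  F.FTT
  ...F.
  F.FTT
Step 3: 5 trees catch fire, 6 burn out
  .TTTT
  .FTTT
  F.FTT
  ...FT
  .....
  ...FT

.TTTT
.FTTT
F.FTT
...FT
.....
...FT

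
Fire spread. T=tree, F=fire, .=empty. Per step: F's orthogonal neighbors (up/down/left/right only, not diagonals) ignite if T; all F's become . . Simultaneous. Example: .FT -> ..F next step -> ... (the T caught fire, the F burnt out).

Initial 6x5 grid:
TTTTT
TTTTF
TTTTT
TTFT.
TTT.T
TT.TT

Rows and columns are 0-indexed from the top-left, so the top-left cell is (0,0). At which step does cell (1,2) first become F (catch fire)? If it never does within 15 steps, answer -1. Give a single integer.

Step 1: cell (1,2)='T' (+7 fires, +2 burnt)
Step 2: cell (1,2)='F' (+6 fires, +7 burnt)
  -> target ignites at step 2
Step 3: cell (1,2)='.' (+5 fires, +6 burnt)
Step 4: cell (1,2)='.' (+3 fires, +5 burnt)
Step 5: cell (1,2)='.' (+1 fires, +3 burnt)
Step 6: cell (1,2)='.' (+0 fires, +1 burnt)
  fire out at step 6

2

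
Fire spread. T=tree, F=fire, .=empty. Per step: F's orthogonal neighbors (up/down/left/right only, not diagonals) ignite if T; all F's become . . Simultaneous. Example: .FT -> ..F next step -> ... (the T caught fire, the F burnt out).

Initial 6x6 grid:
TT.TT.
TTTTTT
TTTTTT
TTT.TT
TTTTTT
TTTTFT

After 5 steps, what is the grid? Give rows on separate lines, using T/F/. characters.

Step 1: 3 trees catch fire, 1 burn out
  TT.TT.
  TTTTTT
  TTTTTT
  TTT.TT
  TTTTFT
  TTTF.F
Step 2: 4 trees catch fire, 3 burn out
  TT.TT.
  TTTTTT
  TTTTTT
  TTT.FT
  TTTF.F
  TTF...
Step 3: 4 trees catch fire, 4 burn out
  TT.TT.
  TTTTTT
  TTTTFT
  TTT..F
  TTF...
  TF....
Step 4: 6 trees catch fire, 4 burn out
  TT.TT.
  TTTTFT
  TTTF.F
  TTF...
  TF....
  F.....
Step 5: 6 trees catch fire, 6 burn out
  TT.TF.
  TTTF.F
  TTF...
  TF....
  F.....
  ......

TT.TF.
TTTF.F
TTF...
TF....
F.....
......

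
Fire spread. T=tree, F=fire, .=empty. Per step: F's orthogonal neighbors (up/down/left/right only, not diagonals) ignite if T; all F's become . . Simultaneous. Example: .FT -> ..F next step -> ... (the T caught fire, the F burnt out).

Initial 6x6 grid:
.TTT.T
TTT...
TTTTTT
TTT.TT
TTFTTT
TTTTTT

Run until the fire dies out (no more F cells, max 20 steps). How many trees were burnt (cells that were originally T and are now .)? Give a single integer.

Answer: 28

Derivation:
Step 1: +4 fires, +1 burnt (F count now 4)
Step 2: +6 fires, +4 burnt (F count now 6)
Step 3: +8 fires, +6 burnt (F count now 8)
Step 4: +6 fires, +8 burnt (F count now 6)
Step 5: +4 fires, +6 burnt (F count now 4)
Step 6: +0 fires, +4 burnt (F count now 0)
Fire out after step 6
Initially T: 29, now '.': 35
Total burnt (originally-T cells now '.'): 28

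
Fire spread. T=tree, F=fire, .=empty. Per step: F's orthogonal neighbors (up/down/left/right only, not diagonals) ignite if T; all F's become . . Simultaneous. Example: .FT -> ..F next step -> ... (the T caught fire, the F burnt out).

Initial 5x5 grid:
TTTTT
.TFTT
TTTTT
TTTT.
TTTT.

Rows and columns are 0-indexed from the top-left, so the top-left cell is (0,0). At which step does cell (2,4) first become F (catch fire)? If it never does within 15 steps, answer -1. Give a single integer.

Step 1: cell (2,4)='T' (+4 fires, +1 burnt)
Step 2: cell (2,4)='T' (+6 fires, +4 burnt)
Step 3: cell (2,4)='F' (+7 fires, +6 burnt)
  -> target ignites at step 3
Step 4: cell (2,4)='.' (+3 fires, +7 burnt)
Step 5: cell (2,4)='.' (+1 fires, +3 burnt)
Step 6: cell (2,4)='.' (+0 fires, +1 burnt)
  fire out at step 6

3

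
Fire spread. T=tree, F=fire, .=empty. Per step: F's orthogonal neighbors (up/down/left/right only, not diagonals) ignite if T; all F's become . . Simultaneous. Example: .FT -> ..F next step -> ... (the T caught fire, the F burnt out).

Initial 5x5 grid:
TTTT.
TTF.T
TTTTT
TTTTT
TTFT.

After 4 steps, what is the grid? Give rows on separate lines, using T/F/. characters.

Step 1: 6 trees catch fire, 2 burn out
  TTFT.
  TF..T
  TTFTT
  TTFTT
  TF.F.
Step 2: 8 trees catch fire, 6 burn out
  TF.F.
  F...T
  TF.FT
  TF.FT
  F....
Step 3: 5 trees catch fire, 8 burn out
  F....
  ....T
  F...F
  F...F
  .....
Step 4: 1 trees catch fire, 5 burn out
  .....
  ....F
  .....
  .....
  .....

.....
....F
.....
.....
.....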